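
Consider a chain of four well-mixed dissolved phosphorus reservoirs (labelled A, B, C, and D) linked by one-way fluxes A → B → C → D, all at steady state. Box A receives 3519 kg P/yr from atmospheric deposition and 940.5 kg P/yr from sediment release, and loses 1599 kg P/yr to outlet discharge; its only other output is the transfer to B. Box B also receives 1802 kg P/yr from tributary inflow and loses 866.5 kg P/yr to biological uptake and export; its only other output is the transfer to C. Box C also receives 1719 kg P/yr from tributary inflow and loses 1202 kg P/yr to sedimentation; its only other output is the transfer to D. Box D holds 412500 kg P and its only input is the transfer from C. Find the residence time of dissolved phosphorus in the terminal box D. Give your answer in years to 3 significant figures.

Box A: F(A→B) = (3519 + 940.5) − 1599 = 2860.5 kg P/yr.
Box B: F(B→C) = (2860.5 + 1802) − 866.5 = 3796.0 kg P/yr.
Box C: F(C→D) = (3796.0 + 1719) − 1202 = 4313.0 kg P/yr.
Box D throughput = its input = 4313.0 kg P/yr; τ = 412500 / 4313.0 = 95.64 yr.

95.6 yr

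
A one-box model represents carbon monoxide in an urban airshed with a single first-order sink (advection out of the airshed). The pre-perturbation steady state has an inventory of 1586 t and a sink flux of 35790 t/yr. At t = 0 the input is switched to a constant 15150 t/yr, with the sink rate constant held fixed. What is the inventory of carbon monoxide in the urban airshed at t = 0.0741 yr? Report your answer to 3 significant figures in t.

Residence time τ = M₀/F₀ = 0.04431 yr. The eventual steady state is M_∞ = M₀·(F₁/F₀) = 1586 × 15150/35790 = 671.36 t.
The anomaly ΔM(t) = M(t) − M_∞ decays as ΔM₀·e^(−t/τ) with ΔM₀ = 1586 − 671.36 = 914.6 t.
At t = 0.0741 yr, e^(−t/τ) = e^(−1.672) = 0.1878, so ΔM = 171.8 t and M = 671.36 + 171.8 = 843.17 t.

843 t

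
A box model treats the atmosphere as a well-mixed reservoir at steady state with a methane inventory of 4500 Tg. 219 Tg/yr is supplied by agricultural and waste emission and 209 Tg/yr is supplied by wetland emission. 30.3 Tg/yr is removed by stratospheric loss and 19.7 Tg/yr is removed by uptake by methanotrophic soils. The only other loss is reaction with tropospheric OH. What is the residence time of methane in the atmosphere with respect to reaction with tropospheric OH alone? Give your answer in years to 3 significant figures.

11.9 yr

At steady state ΣF_in = ΣF_out.
ΣF_in = 219 + 209 = 428.00 Tg/yr.
Reaction with tropospheric OH flux = ΣF_in − (30.3 + 19.7) = 428.00 − 50.00 = 378.0 Tg/yr.
τ = M / F = 4500 / 378.0 = 11.90 yr.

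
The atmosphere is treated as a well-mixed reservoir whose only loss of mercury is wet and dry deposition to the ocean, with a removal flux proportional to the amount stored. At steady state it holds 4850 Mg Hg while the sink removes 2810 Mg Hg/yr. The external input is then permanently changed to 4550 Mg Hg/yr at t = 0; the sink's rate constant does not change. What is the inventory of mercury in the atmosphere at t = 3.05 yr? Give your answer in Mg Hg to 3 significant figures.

7340 Mg Hg

Residence time τ = M₀/F₀ = 1.726 yr. The eventual steady state is M_∞ = M₀·(F₁/F₀) = 4850 × 4550/2810 = 7853.2 Mg Hg.
The anomaly ΔM(t) = M(t) − M_∞ decays as ΔM₀·e^(−t/τ) with ΔM₀ = 4850 − 7853.2 = −3003 Mg Hg.
At t = 3.05 yr, e^(−t/τ) = e^(−1.767) = 0.1708, so ΔM = −513.0 Mg Hg and M = 7853.2 − 513.0 = 7340.2 Mg Hg.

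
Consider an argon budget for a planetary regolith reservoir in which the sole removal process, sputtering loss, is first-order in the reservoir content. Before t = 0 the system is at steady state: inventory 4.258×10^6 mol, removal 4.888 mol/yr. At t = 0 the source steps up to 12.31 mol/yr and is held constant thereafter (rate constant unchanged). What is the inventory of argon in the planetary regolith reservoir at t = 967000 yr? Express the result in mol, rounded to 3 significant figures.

8.59×10^6 mol

The sink rate constant is k = F₀/M₀ = 4.888/4.258×10^6 = 1.148×10^-6 yr⁻¹.
Solving dM/dt = F₁ − kM with M(0) = M₀ gives M(t) = F₁/k + (M₀ − F₁/k)·e^(−kt).
F₁/k = 12.31/1.148×10^-6 = 1.0723×10^7 mol; kt = 1.148×10^-6 × 967000 = 1.110, e^(−kt) = 0.3295.
M(967000) = 1.0723×10^7 + (4.258×10^6 − 1.0723×10^7) × 0.3295 = 1.0723×10^7 − 2.131×10^6 = 8.5928×10^6 mol.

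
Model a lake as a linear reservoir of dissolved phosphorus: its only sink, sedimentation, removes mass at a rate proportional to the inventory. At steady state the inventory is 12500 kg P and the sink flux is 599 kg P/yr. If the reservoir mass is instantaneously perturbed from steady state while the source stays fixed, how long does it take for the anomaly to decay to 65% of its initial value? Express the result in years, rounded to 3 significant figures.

8.99 yr

For a linear reservoir the anomaly decays as exp(−t/τ) with τ = M/F = 12500/599 = 20.87 yr.
exp(−t/τ) = 0.65 ⇒ t = −τ ln(0.65) = 20.87 × 0.4308 = 8.990 yr.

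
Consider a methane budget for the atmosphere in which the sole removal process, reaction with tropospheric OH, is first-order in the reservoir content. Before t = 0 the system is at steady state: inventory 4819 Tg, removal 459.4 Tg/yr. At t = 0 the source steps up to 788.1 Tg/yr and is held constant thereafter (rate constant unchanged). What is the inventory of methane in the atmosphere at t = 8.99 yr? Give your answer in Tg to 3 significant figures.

The sink rate constant is k = F₀/M₀ = 459.4/4819 = 0.09533 yr⁻¹.
Solving dM/dt = F₁ − kM with M(0) = M₀ gives M(t) = F₁/k + (M₀ − F₁/k)·e^(−kt).
F₁/k = 788.1/0.09533 = 8267.0 Tg; kt = 0.09533 × 8.99 = 0.8570, e^(−kt) = 0.4244.
M(8.99) = 8267.0 + (4819 − 8267.0) × 0.4244 = 8267.0 − 1463 = 6803.6 Tg.

6800 Tg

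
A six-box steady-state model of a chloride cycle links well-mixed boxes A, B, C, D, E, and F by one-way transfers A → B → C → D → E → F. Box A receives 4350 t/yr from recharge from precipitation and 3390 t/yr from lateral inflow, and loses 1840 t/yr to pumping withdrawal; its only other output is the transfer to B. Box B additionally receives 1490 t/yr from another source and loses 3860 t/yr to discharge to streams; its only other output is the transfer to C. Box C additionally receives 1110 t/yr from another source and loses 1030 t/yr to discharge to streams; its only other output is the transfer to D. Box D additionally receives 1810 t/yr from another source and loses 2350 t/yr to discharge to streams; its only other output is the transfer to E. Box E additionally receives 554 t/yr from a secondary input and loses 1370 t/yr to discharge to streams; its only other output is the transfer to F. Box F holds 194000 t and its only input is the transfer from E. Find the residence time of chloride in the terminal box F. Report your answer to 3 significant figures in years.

Box A: F(A→B) = (4350 + 3390) − 1840 = 5900.0 t/yr.
Box B: F(B→C) = (5900.0 + 1490) − 3860 = 3530.0 t/yr.
Box C: F(C→D) = (3530.0 + 1110) − 1030 = 3610.0 t/yr.
Box D: F(D→E) = (3610.0 + 1810) − 2350 = 3070.0 t/yr.
Box E: F(E→F) = (3070.0 + 554) − 1370 = 2254.0 t/yr.
Box F throughput = its input = 2254.0 t/yr; τ = 194000 / 2254.0 = 86.07 yr.

86.1 yr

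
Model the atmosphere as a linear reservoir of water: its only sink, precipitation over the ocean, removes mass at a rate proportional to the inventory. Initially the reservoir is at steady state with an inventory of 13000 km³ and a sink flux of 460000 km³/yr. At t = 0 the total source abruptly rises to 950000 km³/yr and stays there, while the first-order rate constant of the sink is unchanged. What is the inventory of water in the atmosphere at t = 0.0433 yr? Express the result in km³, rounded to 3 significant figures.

23900 km³

The sink rate constant is k = F₀/M₀ = 460000/13000 = 35.38 yr⁻¹.
Solving dM/dt = F₁ − kM with M(0) = M₀ gives M(t) = F₁/k + (M₀ − F₁/k)·e^(−kt).
F₁/k = 950000/35.38 = 26848 km³; kt = 35.38 × 0.0433 = 1.532, e^(−kt) = 0.2161.
M(0.0433) = 26848 + (13000 − 26848) × 0.2161 = 26848 − 2992 = 23856 km³.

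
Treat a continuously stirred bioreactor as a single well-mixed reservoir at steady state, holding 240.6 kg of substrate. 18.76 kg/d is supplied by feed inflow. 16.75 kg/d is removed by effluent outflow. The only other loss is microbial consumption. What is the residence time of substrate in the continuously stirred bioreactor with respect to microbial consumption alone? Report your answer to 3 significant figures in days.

120 d

At steady state ΣF_in = ΣF_out.
ΣF_in = 18.760 kg/d.
Microbial consumption flux = ΣF_in − (16.75) = 18.760 − 16.75 = 2.010 kg/d.
τ = M / F = 240.6 / 2.010 = 119.7 d.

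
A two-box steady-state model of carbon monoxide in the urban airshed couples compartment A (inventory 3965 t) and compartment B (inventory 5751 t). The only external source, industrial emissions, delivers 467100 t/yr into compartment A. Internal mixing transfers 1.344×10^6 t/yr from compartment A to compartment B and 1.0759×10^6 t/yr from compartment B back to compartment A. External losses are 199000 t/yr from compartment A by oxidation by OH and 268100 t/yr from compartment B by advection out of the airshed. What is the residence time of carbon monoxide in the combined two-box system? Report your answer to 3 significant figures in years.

0.0208 yr

Treat the two boxes together as one reservoir: the mixing fluxes between them are internal recycling, so τ = ΣM / Σ(external losses).
M_total = 3965 + 5751 = 9716.0 t.
ΣF_external_out = 199000 + 268100 = 467100 t/yr.
τ = M_total / ΣF_ext = 9716.0 / 467100 = 0.02080 yr.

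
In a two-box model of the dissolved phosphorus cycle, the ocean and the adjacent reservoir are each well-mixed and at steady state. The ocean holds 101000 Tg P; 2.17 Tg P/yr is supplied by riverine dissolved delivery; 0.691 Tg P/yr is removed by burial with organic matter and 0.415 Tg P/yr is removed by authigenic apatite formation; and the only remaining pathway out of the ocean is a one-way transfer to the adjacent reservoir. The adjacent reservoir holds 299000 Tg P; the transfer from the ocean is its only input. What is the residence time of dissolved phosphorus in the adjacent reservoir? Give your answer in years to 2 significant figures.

Balance the ocean: ΣF_in = 2.1700 Tg P/yr.
Transfer to the adjacent reservoir = ΣF_in − (0.691 + 0.415) = 1.0640 Tg P/yr.
At steady state the output of the adjacent reservoir equals its input, 1.0640 Tg P/yr.
τ = M / F = 299000 / 1.0640 = 281000 yr.

280000 yr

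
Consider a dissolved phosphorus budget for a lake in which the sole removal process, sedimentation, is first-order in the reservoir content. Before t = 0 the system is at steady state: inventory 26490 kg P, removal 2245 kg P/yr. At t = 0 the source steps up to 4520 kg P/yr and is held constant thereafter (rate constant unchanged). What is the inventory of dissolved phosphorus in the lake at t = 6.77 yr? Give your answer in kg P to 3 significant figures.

The sink rate constant is k = F₀/M₀ = 2245/26490 = 0.08475 yr⁻¹.
Solving dM/dt = F₁ − kM with M(0) = M₀ gives M(t) = F₁/k + (M₀ − F₁/k)·e^(−kt).
F₁/k = 4520/0.08475 = 53334 kg P; kt = 0.08475 × 6.77 = 0.5738, e^(−kt) = 0.5634.
M(6.77) = 53334 + (26490 − 53334) × 0.5634 = 53334 − 15120 = 38210 kg P.

38200 kg P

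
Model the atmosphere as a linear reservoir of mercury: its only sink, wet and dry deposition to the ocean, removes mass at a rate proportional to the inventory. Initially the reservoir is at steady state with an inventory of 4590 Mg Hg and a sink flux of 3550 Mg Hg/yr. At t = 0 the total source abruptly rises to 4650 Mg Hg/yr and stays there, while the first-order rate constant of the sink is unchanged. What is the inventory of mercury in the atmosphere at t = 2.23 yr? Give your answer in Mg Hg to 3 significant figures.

5760 Mg Hg

Residence time τ = M₀/F₀ = 1.293 yr. The eventual steady state is M_∞ = M₀·(F₁/F₀) = 4590 × 4650/3550 = 6012.3 Mg Hg.
The anomaly ΔM(t) = M(t) − M_∞ decays as ΔM₀·e^(−t/τ) with ΔM₀ = 4590 − 6012.3 = −1422 Mg Hg.
At t = 2.23 yr, e^(−t/τ) = e^(−1.725) = 0.1782, so ΔM = −253.5 Mg Hg and M = 6012.3 − 253.5 = 5758.8 Mg Hg.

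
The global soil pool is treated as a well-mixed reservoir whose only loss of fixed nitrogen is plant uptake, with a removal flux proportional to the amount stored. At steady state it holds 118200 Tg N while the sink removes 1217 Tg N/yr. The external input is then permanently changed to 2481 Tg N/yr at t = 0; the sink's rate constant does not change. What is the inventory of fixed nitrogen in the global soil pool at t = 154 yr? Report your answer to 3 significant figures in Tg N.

Residence time τ = M₀/F₀ = 97.12 yr. The eventual steady state is M_∞ = M₀·(F₁/F₀) = 118200 × 2481/1217 = 240960 Tg N.
The anomaly ΔM(t) = M(t) − M_∞ decays as ΔM₀·e^(−t/τ) with ΔM₀ = 118200 − 240960 = −122800 Tg N.
At t = 154 yr, e^(−t/τ) = e^(−1.586) = 0.2048, so ΔM = −25150 Tg N and M = 240960 − 25150 = 215820 Tg N.

216000 Tg N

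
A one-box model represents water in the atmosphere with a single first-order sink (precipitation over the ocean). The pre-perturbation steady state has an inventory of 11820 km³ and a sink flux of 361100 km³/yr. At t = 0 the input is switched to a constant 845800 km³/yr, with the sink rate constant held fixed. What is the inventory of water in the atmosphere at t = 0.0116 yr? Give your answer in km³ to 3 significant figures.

16600 km³

τ = M₀/F₀ = 11820/361100 = 0.03273 yr; rate constant k = 1/τ.
New steady state M_∞ = F₁/k = F₁·τ = 845800 × 0.03273 = 27686 km³.
M(t) = M_∞ + (M₀ − M_∞)·e^(−t/τ); t/τ = 0.0116/0.03273 = 0.3544, so e^(−t/τ) = 0.7016.
M(t) = 27686 − 15870 × 0.7016 = 16554 km³.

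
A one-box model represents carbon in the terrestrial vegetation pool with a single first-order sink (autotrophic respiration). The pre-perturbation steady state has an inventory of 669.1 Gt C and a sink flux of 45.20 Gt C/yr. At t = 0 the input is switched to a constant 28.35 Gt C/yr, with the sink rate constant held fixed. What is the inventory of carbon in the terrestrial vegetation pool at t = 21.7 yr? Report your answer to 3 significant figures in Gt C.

τ = M₀/F₀ = 669.1/45.20 = 14.80 yr; rate constant k = 1/τ.
New steady state M_∞ = F₁/k = F₁·τ = 28.35 × 14.80 = 419.67 Gt C.
M(t) = M_∞ + (M₀ − M_∞)·e^(−t/τ); t/τ = 21.7/14.80 = 1.466, so e^(−t/τ) = 0.2309.
M(t) = 419.67 + 249.4 × 0.2309 = 477.25 Gt C.

477 Gt C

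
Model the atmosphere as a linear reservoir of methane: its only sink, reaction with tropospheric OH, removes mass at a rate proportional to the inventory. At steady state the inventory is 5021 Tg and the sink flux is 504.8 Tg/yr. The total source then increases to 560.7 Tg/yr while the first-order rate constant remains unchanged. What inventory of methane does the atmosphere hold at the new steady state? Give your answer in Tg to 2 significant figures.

5600 Tg

Rate constant k = F/M = 504.8 / 5021 = 0.1005 yr⁻¹.
At the new steady state, source = k·M_new ⇒ M_new = 560.7 / 0.1005 = 5577 Tg.
(Equivalently M_new = M × F_new/F_old = 5021 × 560.7/504.8.)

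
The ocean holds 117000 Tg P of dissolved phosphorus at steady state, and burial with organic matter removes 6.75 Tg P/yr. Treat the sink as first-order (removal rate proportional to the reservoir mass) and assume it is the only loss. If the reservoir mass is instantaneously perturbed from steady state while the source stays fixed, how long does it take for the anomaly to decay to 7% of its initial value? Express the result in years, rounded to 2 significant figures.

46000 yr

For a linear reservoir the anomaly decays as exp(−t/τ) with τ = M/F = 117000/6.75 = 17330 yr.
exp(−t/τ) = 0.07 ⇒ t = −τ ln(0.07) = 17330 × 2.659 = 46090 yr.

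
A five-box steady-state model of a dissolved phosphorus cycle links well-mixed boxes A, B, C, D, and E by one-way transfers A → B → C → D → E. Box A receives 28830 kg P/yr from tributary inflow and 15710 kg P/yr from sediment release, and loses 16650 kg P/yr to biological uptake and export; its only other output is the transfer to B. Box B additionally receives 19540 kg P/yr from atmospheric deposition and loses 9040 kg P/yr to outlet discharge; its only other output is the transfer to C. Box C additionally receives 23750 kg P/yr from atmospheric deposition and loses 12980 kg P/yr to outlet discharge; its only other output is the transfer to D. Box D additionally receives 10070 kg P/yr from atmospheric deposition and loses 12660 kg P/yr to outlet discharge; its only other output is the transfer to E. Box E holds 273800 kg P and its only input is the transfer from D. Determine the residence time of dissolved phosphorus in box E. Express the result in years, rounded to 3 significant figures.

5.88 yr

Box A: F(A→B) = (28830 + 15710) − 16650 = 27890 kg P/yr.
Box B: F(B→C) = (27890 + 19540) − 9040 = 38390 kg P/yr.
Box C: F(C→D) = (38390 + 23750) − 12980 = 49160 kg P/yr.
Box D: F(D→E) = (49160 + 10070) − 12660 = 46570 kg P/yr.
Box E throughput = its input = 46570 kg P/yr; τ = 273800 / 46570 = 5.879 yr.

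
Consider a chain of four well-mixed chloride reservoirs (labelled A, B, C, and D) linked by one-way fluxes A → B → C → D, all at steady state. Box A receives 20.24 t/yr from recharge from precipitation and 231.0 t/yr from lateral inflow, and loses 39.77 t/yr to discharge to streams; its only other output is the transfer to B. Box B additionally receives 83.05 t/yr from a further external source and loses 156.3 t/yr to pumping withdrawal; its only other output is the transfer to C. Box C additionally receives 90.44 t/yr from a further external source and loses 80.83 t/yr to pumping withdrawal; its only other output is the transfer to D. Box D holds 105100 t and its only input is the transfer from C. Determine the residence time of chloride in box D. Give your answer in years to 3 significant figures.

711 yr

Box A: F(A→B) = (20.24 + 231.0) − 39.77 = 211.47 t/yr.
Box B: F(B→C) = (211.47 + 83.05) − 156.3 = 138.22 t/yr.
Box C: F(C→D) = (138.22 + 90.44) − 80.83 = 147.83 t/yr.
Box D throughput = its input = 147.83 t/yr; τ = 105100 / 147.83 = 711.0 yr.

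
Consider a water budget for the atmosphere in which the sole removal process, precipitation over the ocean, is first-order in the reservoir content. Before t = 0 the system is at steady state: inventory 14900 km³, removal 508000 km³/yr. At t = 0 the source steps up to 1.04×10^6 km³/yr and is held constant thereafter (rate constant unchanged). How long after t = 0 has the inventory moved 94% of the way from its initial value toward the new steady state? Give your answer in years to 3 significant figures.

0.0825 yr

τ = M₀/F₀ = 14900/508000 = 0.02933 yr.
The remaining gap fraction is e^(−t/τ); 94% covered ⇒ e^(−t/τ) = 0.0600.
t = −τ ln(0.0600) = 0.02933 × 2.813 = 0.08252 yr.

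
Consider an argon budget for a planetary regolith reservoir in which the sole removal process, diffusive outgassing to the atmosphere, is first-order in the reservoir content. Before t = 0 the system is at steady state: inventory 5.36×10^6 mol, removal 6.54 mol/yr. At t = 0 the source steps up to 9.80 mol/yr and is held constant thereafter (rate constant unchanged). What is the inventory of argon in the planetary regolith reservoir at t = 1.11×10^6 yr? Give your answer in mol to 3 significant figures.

τ = M₀/F₀ = 5.36×10^6/6.54 = 819600 yr; rate constant k = 1/τ.
New steady state M_∞ = F₁/k = F₁·τ = 9.80 × 819600 = 8.0318×10^6 mol.
M(t) = M_∞ + (M₀ − M_∞)·e^(−t/τ); t/τ = 1.11×10^6/819600 = 1.354, so e^(−t/τ) = 0.2581.
M(t) = 8.0318×10^6 − 2.672×10^6 × 0.2581 = 7.3422×10^6 mol.

7.34×10^6 mol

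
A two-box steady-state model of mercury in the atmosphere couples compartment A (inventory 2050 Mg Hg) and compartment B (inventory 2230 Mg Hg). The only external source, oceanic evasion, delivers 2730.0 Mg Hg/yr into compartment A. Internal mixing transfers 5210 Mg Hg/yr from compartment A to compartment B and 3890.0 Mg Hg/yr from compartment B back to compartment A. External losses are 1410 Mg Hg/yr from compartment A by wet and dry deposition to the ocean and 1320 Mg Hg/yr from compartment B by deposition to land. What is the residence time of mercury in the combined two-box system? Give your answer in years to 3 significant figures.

For the system as a whole, the A↔B exchange is internal and contributes nothing to the throughput; only the external sinks remove mass.
M_total = 2050 + 2230 = 4280.0 Mg Hg.
ΣF_external_out = 1410 + 1320 = 2730.0 Mg Hg/yr.
τ = M_total / ΣF_ext = 4280.0 / 2730.0 = 1.568 yr.

1.57 yr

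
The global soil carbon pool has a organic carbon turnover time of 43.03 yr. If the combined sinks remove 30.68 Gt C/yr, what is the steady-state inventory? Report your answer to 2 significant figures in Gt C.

τ = M/F ⇒ M = τ × F = 43.03 × 30.68 = 1320 Gt C.

1300 Gt C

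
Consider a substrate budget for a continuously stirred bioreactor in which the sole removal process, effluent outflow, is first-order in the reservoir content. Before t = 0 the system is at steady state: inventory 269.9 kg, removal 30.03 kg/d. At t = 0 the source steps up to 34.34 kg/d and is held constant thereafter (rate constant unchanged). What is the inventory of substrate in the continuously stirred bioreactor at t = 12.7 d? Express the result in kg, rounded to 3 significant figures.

The sink rate constant is k = F₀/M₀ = 30.03/269.9 = 0.1113 d⁻¹.
Solving dM/dt = F₁ − kM with M(0) = M₀ gives M(t) = F₁/k + (M₀ − F₁/k)·e^(−kt).
F₁/k = 34.34/0.1113 = 308.64 kg; kt = 0.1113 × 12.7 = 1.413, e^(−kt) = 0.2434.
M(12.7) = 308.64 + (269.9 − 308.64) × 0.2434 = 308.64 − 9.429 = 299.21 kg.

299 kg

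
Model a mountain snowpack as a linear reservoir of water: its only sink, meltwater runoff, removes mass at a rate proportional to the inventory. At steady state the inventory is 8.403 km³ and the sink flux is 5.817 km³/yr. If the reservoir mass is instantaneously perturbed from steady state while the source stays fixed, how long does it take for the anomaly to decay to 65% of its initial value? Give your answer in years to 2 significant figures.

0.62 yr

For a linear reservoir the anomaly decays as exp(−t/τ) with τ = M/F = 8.403/5.817 = 1.445 yr.
exp(−t/τ) = 0.65 ⇒ t = −τ ln(0.65) = 1.445 × 0.4308 = 0.6223 yr.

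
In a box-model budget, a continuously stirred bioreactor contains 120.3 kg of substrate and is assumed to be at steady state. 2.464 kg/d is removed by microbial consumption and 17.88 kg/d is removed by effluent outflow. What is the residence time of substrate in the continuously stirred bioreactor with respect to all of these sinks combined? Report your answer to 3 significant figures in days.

Total removal flux = 2.464 + 17.88 = 20.344 kg/d.
τ = M / ΣF_out = 120.3 / 20.344 = 5.913 d.

5.91 d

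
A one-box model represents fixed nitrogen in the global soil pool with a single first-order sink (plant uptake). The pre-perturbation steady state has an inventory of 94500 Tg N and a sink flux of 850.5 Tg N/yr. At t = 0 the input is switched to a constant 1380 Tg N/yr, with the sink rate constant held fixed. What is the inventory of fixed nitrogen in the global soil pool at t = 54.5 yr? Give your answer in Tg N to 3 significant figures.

117000 Tg N

τ = M₀/F₀ = 94500/850.5 = 111.1 yr; rate constant k = 1/τ.
New steady state M_∞ = F₁/k = F₁·τ = 1380 × 111.1 = 153330 Tg N.
M(t) = M_∞ + (M₀ − M_∞)·e^(−t/τ); t/τ = 54.5/111.1 = 0.4905, so e^(−t/τ) = 0.6123.
M(t) = 153330 − 58830 × 0.6123 = 117310 Tg N.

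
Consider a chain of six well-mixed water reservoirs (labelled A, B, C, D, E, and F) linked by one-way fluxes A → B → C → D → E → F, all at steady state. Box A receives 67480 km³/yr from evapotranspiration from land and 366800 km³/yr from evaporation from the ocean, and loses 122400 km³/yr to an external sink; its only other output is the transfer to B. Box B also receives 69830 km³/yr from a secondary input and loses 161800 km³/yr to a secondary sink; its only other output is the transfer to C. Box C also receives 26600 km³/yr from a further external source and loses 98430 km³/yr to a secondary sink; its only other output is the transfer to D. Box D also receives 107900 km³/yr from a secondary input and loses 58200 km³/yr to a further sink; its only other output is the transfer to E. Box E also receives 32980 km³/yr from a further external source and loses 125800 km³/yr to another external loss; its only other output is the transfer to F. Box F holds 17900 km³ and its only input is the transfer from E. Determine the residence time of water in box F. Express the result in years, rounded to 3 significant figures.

Box A: F(A→B) = (67480 + 366800) − 122400 = 311880 km³/yr.
Box B: F(B→C) = (311880 + 69830) − 161800 = 219910 km³/yr.
Box C: F(C→D) = (219910 + 26600) − 98430 = 148080 km³/yr.
Box D: F(D→E) = (148080 + 107900) − 58200 = 197780 km³/yr.
Box E: F(E→F) = (197780 + 32980) − 125800 = 104960 km³/yr.
Box F throughput = its input = 104960 km³/yr; τ = 17900 / 104960 = 0.1705 yr.

0.171 yr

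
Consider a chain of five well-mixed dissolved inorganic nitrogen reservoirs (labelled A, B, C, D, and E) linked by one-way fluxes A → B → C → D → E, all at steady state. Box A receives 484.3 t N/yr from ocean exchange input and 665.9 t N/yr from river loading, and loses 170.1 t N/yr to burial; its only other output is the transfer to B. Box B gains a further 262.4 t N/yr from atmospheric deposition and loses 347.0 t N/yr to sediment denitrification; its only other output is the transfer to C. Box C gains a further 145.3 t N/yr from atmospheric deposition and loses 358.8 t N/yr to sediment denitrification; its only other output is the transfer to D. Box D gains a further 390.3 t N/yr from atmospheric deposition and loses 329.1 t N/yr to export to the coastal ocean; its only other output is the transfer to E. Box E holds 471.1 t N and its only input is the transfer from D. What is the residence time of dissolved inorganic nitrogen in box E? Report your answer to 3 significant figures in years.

Box A: F(A→B) = (484.3 + 665.9) − 170.1 = 980.10 t N/yr.
Box B: F(B→C) = (980.10 + 262.4) − 347.0 = 895.50 t N/yr.
Box C: F(C→D) = (895.50 + 145.3) − 358.8 = 682.00 t N/yr.
Box D: F(D→E) = (682.00 + 390.3) − 329.1 = 743.20 t N/yr.
Box E throughput = its input = 743.20 t N/yr; τ = 471.1 / 743.20 = 0.6339 yr.

0.634 yr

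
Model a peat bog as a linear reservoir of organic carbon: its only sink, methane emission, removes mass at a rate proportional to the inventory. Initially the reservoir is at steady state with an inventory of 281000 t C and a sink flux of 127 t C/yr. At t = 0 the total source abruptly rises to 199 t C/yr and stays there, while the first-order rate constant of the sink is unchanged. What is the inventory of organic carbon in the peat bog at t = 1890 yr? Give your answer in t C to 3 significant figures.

373000 t C

Residence time τ = M₀/F₀ = 2213 yr. The eventual steady state is M_∞ = M₀·(F₁/F₀) = 281000 × 199/127 = 440310 t C.
The anomaly ΔM(t) = M(t) − M_∞ decays as ΔM₀·e^(−t/τ) with ΔM₀ = 281000 − 440310 = −159300 t C.
At t = 1890 yr, e^(−t/τ) = e^(−0.8542) = 0.4256, so ΔM = −67800 t C and M = 440310 − 67800 = 372500 t C.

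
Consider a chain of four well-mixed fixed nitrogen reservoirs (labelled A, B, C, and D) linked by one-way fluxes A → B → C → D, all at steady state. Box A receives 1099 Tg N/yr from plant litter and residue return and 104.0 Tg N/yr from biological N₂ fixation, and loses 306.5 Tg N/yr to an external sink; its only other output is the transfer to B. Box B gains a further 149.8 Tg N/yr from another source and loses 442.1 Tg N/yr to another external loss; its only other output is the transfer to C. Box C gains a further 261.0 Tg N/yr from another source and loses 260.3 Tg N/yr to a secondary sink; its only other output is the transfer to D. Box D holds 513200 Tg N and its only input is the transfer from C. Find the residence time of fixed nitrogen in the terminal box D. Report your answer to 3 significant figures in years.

848 yr

Box A: F(A→B) = (1099 + 104.0) − 306.5 = 896.50 Tg N/yr.
Box B: F(B→C) = (896.50 + 149.8) − 442.1 = 604.20 Tg N/yr.
Box C: F(C→D) = (604.20 + 261.0) − 260.3 = 604.90 Tg N/yr.
Box D throughput = its input = 604.90 Tg N/yr; τ = 513200 / 604.90 = 848.4 yr.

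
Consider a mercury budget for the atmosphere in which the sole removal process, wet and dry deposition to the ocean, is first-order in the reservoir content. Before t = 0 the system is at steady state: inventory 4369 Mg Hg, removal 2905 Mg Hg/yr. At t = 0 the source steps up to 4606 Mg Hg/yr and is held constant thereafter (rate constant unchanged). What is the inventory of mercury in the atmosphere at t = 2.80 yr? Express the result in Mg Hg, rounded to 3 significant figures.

The sink rate constant is k = F₀/M₀ = 2905/4369 = 0.6649 yr⁻¹.
Solving dM/dt = F₁ − kM with M(0) = M₀ gives M(t) = F₁/k + (M₀ − F₁/k)·e^(−kt).
F₁/k = 4606/0.6649 = 6927.2 Mg Hg; kt = 0.6649 × 2.80 = 1.862, e^(−kt) = 0.1554.
M(2.80) = 6927.2 + (4369 − 6927.2) × 0.1554 = 6927.2 − 397.5 = 6529.7 Mg Hg.

6530 Mg Hg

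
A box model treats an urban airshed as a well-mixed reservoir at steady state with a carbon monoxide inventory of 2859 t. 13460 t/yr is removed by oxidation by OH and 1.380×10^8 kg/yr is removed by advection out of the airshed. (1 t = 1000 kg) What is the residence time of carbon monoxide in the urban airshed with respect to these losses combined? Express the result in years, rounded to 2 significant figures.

Convert the advection out of the airshed flux: 1.380×10^8 kg/yr = 138000 t/yr.
Total removal = 13460 + 138000 = 151460 t/yr.
τ = M / ΣF_out = 2859 / 151460 = 0.01888 yr.

0.019 yr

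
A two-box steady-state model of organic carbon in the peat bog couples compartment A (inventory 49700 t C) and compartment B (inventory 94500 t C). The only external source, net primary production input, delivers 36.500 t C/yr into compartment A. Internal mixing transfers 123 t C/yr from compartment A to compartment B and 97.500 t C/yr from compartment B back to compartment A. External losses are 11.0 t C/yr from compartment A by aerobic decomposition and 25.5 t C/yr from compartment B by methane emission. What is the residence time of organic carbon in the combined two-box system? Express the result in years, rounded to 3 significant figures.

3950 yr

Residence time in the combined system uses the total inventory and the total *external* removal — internal exchanges between the two boxes cancel.
M_total = 49700 + 94500 = 144200 t C.
ΣF_external_out = 11.0 + 25.5 = 36.500 t C/yr.
τ = M_total / ΣF_ext = 144200 / 36.500 = 3951 yr.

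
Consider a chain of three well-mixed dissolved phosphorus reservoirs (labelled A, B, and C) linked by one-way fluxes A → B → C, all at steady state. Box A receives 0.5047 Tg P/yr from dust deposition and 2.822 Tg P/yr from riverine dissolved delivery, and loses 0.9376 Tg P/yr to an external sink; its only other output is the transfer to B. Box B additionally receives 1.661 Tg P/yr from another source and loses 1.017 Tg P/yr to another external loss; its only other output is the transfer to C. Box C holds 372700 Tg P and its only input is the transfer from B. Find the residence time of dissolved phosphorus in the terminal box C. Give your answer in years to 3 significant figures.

Box A: F(A→B) = (0.5047 + 2.822) − 0.9376 = 2.3891 Tg P/yr.
Box B: F(B→C) = (2.3891 + 1.661) − 1.017 = 3.0331 Tg P/yr.
Box C throughput = its input = 3.0331 Tg P/yr; τ = 372700 / 3.0331 = 122900 yr.

123000 yr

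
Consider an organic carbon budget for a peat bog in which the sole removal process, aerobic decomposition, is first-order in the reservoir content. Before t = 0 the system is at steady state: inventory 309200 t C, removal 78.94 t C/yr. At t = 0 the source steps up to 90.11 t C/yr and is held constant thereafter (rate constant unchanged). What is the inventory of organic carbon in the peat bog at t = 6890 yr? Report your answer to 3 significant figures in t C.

Residence time τ = M₀/F₀ = 3917 yr. The eventual steady state is M_∞ = M₀·(F₁/F₀) = 309200 × 90.11/78.94 = 352950 t C.
The anomaly ΔM(t) = M(t) − M_∞ decays as ΔM₀·e^(−t/τ) with ΔM₀ = 309200 − 352950 = −43750 t C.
At t = 6890 yr, e^(−t/τ) = e^(−1.759) = 0.1722, so ΔM = −7534 t C and M = 352950 − 7534 = 345420 t C.

345000 t C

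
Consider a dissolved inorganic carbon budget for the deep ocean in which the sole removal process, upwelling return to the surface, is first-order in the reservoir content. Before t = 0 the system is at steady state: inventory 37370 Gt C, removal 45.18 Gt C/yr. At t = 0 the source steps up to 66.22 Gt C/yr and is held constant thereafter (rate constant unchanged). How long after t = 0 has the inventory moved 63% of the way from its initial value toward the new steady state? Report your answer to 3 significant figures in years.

τ = M₀/F₀ = 37370/45.18 = 827.1 yr.
The remaining gap fraction is e^(−t/τ); 63% covered ⇒ e^(−t/τ) = 0.370.
t = −τ ln(0.370) = 827.1 × 0.9943 = 822.4 yr.

822 yr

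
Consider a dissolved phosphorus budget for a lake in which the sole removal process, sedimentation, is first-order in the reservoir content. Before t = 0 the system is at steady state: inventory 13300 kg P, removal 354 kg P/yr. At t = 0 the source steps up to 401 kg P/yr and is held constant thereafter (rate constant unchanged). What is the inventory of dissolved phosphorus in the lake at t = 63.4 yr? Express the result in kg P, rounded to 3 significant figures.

The sink rate constant is k = F₀/M₀ = 354/13300 = 0.02662 yr⁻¹.
Solving dM/dt = F₁ − kM with M(0) = M₀ gives M(t) = F₁/k + (M₀ − F₁/k)·e^(−kt).
F₁/k = 401/0.02662 = 15066 kg P; kt = 0.02662 × 63.4 = 1.687, e^(−kt) = 0.1850.
M(63.4) = 15066 + (13300 − 15066) × 0.1850 = 15066 − 326.6 = 14739 kg P.

14700 kg P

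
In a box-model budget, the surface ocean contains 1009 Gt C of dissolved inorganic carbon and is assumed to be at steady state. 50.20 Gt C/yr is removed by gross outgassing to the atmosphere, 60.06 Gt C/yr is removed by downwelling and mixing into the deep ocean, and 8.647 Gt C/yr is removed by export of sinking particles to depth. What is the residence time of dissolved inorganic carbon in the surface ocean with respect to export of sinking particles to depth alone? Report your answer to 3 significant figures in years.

117 yr

Residence time with respect to a single sink: τ = M / F_sink.
τ = 1009 / 8.647 = 116.7 yr.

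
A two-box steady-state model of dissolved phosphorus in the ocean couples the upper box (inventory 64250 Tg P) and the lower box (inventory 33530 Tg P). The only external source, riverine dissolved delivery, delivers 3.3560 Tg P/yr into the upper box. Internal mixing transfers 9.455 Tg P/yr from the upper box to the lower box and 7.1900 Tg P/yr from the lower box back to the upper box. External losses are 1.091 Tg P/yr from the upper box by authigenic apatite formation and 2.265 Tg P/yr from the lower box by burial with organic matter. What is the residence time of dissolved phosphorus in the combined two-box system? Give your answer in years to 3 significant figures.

29100 yr

Treat the two boxes together as one reservoir: the mixing fluxes between them are internal recycling, so τ = ΣM / Σ(external losses).
M_total = 64250 + 33530 = 97780 Tg P.
ΣF_external_out = 1.091 + 2.265 = 3.3560 Tg P/yr.
τ = M_total / ΣF_ext = 97780 / 3.3560 = 29140 yr.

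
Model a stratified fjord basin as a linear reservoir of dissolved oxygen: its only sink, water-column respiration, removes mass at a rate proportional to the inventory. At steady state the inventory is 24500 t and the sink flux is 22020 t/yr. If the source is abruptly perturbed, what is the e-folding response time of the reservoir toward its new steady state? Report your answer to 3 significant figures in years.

For a linear reservoir the response time equals the residence time τ = M/F.
τ = 24500 / 22020 = 1.113 yr.

1.11 yr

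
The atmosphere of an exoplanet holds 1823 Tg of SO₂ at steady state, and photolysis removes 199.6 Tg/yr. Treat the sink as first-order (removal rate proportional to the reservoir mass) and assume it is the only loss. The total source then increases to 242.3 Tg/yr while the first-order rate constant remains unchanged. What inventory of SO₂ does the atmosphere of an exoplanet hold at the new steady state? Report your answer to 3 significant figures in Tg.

Rate constant k = F/M = 199.6 / 1823 = 0.1095 yr⁻¹.
At the new steady state, source = k·M_new ⇒ M_new = 242.3 / 0.1095 = 2213 Tg.
(Equivalently M_new = M × F_new/F_old = 1823 × 242.3/199.6.)

2210 Tg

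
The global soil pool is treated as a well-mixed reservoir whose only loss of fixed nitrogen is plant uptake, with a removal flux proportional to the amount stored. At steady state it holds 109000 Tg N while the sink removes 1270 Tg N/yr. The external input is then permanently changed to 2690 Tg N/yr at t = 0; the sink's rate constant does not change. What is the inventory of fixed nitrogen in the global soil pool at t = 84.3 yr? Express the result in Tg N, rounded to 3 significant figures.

The sink rate constant is k = F₀/M₀ = 1270/109000 = 0.01165 yr⁻¹.
Solving dM/dt = F₁ − kM with M(0) = M₀ gives M(t) = F₁/k + (M₀ − F₁/k)·e^(−kt).
F₁/k = 2690/0.01165 = 230870 Tg N; kt = 0.01165 × 84.3 = 0.9822, e^(−kt) = 0.3745.
M(84.3) = 230870 + (109000 − 230870) × 0.3745 = 230870 − 45640 = 185230 Tg N.

185000 Tg N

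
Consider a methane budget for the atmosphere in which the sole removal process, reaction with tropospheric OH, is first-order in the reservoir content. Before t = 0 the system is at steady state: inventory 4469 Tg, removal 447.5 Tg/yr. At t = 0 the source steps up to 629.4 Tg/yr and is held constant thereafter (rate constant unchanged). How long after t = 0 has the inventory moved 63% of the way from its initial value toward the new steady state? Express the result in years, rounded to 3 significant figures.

9.93 yr

τ = M₀/F₀ = 4469/447.5 = 9.987 yr.
The remaining gap fraction is e^(−t/τ); 63% covered ⇒ e^(−t/τ) = 0.370.
t = −τ ln(0.370) = 9.987 × 0.9943 = 9.929 yr.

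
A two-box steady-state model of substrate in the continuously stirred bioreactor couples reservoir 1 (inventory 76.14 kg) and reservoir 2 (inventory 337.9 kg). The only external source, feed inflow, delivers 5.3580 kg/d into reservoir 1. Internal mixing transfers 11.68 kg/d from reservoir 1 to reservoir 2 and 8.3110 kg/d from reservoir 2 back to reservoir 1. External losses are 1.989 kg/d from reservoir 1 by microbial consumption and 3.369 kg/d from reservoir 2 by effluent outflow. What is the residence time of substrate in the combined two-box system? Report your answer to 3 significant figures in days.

77.3 d

Treat the two boxes together as one reservoir: the mixing fluxes between them are internal recycling, so τ = ΣM / Σ(external losses).
M_total = 76.14 + 337.9 = 414.04 kg.
ΣF_external_out = 1.989 + 3.369 = 5.3580 kg/d.
τ = M_total / ΣF_ext = 414.04 / 5.3580 = 77.28 d.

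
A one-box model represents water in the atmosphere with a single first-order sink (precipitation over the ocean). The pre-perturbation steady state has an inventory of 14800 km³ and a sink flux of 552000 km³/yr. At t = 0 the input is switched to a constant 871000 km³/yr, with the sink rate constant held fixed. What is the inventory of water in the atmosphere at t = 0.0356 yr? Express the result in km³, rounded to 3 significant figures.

τ = M₀/F₀ = 14800/552000 = 0.02681 yr; rate constant k = 1/τ.
New steady state M_∞ = F₁/k = F₁·τ = 871000 × 0.02681 = 23353 km³.
M(t) = M_∞ + (M₀ − M_∞)·e^(−t/τ); t/τ = 0.0356/0.02681 = 1.328, so e^(−t/τ) = 0.2651.
M(t) = 23353 − 8553 × 0.2651 = 21086 km³.

21100 km³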